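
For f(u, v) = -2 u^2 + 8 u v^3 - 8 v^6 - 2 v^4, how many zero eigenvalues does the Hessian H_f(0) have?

Hessian at 0 has rank 1.

1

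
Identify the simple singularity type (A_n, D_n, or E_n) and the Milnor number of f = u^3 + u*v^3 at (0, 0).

Type E7, Milnor number mu = 7.

The Hessian of f at 0 has rank 0. Corank 2; j^3 = u^3 is a perfect cube, so E-series; the 4-jet and mu = 7 give E_7.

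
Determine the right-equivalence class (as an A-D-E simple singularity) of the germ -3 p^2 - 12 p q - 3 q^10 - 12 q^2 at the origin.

A_{9}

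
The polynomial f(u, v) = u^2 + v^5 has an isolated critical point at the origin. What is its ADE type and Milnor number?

Type A_4, Milnor number mu = 4.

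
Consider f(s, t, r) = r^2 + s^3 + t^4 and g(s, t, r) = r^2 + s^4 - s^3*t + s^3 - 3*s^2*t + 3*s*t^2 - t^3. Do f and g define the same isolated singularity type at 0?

The Hessian of f at 0 is [[0, 0, 0], [0, 0, 0], [0, 0, 2]] with rank 1, so corank 2. A Groebner basis of the Jacobian ideal J(f) in C{s,t,r} is {t^3, s^2, r}; counting standard monomials gives mu = 6. Corank 2; j^3 = s^3 is a perfect cube, so E-series; the 4-jet and mu = 6 give E_6. The Hessian of g at 0 is [[0, 0, 0], [0, 0, 0], [0, 0, 2]] with rank 1, so corank 2. A Groebner basis of the Jacobian ideal J(g) in C{s,t,r} is {3*s^2 - 6*s*t + t^4 + t^3 + 3*t^2, s^3 + 3*s^2 - 6*s*t + 3*t^2, s^2*t + 3*s^2 - 6*s*t + 3*t^2, 2*s^2 + s*t^2 - 4*s*t - t^3/3 + 2*t^2, r}; counting standard monomials gives mu = 7. Corank 2; j^3 = (s - t)^3 is a perfect cube, so E-series; the 4-jet and mu = 7 give E_7. f is E_6 but g is E_7, hence not right-equivalent.

No.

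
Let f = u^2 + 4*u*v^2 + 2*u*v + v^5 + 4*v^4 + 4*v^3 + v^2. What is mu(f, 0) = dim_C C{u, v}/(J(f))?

The Hessian of f at 0 has rank 1. Corank 1: A-series; mu = 4 gives A_4.

4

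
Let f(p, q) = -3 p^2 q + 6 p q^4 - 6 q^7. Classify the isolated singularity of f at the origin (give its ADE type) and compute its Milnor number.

The Hessian of f at 0 has rank 0. Corank 2; j^3 = -3*p^2*q has shape L^2 M (L != M), so D-series; mu = 8 gives D_8.

Type D_8, Milnor number mu = 8.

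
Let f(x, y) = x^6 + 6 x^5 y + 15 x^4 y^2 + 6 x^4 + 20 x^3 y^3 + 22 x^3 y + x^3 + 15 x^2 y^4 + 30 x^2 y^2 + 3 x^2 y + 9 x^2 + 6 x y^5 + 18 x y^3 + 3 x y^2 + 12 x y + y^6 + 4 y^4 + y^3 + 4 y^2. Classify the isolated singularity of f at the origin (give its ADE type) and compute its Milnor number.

The Hessian of f at 0 is [[18, 12], [12, 8]] with rank 1, so corank 1. A Groebner basis of the Jacobian ideal J(f) in C{x,y} is {y^2, x + 2*y/3}; counting standard monomials gives mu = 2. Corank 1: A-series; mu = 2 gives A_2.

Type A2, Milnor number mu = 2.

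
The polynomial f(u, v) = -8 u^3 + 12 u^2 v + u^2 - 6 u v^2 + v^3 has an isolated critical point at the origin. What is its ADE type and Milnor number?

Type A2, Milnor number mu = 2.

The Hessian of f at 0 is [[2, 0], [0, 0]] with rank 1, so corank 1. A Groebner basis of the Jacobian ideal J(f) in C{u,v} is {v^2, u}; counting standard monomials gives mu = 2. Corank 1: A-series; mu = 2 gives A_2.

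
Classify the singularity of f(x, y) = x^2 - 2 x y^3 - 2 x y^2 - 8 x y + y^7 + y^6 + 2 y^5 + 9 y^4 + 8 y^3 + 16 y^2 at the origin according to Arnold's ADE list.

The Hessian of f at 0 has rank 1. Corank 1: A-series; mu = 6 gives A_6.

A_6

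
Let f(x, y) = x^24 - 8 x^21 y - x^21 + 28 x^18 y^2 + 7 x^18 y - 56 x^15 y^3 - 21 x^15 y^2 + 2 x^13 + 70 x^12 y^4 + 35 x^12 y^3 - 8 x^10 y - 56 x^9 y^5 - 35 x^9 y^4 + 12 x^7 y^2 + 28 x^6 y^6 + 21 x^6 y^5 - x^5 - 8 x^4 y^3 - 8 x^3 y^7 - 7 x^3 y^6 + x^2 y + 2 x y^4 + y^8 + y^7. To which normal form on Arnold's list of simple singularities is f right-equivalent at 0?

D_{9}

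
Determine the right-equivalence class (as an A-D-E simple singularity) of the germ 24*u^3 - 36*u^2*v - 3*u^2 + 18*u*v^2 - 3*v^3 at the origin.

The Hessian of f at 0 is [[-6, 0], [0, 0]] with rank 1, so corank 1. A Groebner basis of the Jacobian ideal J(f) in C{u,v} is {v^2, u}; counting standard monomials gives mu = 2. Corank 1: A-series; mu = 2 gives A_2.

A_{2}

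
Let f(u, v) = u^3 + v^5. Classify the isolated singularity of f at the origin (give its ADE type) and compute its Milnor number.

Type E8, Milnor number mu = 8.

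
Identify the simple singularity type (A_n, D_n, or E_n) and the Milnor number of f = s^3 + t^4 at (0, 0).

Type E6, Milnor number mu = 6.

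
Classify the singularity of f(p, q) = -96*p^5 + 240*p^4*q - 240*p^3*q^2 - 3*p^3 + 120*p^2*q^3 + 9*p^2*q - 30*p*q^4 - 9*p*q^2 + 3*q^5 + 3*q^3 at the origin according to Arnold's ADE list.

The Hessian of f at 0 is [[0, 0], [0, 0]] with rank 0, so corank 2. A Groebner basis of the Jacobian ideal J(f) in C{p,q} is {q^5, p*q^3 - 7*q^4/8, p^2 - 2*p*q + q^2}; counting standard monomials gives mu = 8. Corank 2; j^3 = -3*(p - q)^3 is a perfect cube, so E-series; the 5-jet and mu = 8 give E_8.

E8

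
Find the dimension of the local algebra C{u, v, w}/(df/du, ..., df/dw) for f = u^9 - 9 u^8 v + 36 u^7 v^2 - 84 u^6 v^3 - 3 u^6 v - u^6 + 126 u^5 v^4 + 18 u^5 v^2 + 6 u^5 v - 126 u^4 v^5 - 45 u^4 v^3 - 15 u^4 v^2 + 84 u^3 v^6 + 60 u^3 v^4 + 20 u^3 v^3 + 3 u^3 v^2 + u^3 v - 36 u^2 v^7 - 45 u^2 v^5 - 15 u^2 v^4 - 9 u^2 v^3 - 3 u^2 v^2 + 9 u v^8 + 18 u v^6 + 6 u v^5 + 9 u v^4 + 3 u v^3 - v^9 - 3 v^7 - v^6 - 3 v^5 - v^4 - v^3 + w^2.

7

The Hessian of f at 0 has rank 1. Corank 2; j^3 = -v^3 is a perfect cube, so E-series; the 4-jet and mu = 7 give E_7.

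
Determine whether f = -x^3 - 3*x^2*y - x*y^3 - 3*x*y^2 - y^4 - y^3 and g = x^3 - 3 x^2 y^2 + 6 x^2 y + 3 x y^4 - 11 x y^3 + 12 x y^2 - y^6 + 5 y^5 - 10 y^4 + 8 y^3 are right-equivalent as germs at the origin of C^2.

Yes.

The Hessian of f at 0 has rank 0. Corank 2; j^3 = -(x + y)^3 is a perfect cube, so E-series; the 4-jet and mu = 7 give E_7. The Hessian of g at 0 has rank 0. Corank 2; j^3 = (x + 2*y)^3 is a perfect cube, so E-series; the 4-jet and mu = 7 give E_7. Both have type E_7, hence right-equivalent.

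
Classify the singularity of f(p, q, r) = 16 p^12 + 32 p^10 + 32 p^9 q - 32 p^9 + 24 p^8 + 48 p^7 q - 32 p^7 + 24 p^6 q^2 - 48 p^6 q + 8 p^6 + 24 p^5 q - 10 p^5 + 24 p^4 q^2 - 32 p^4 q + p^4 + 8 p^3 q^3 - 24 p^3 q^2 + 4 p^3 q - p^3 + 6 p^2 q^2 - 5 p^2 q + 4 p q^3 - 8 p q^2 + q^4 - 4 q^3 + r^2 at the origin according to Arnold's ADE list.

D5

The Hessian of f at 0 is [[0, 0, 0], [0, 0, 0], [0, 0, 2]] with rank 1, so corank 2. A Groebner basis of the Jacobian ideal J(f) in C{p,q,r} is {p*q^2 - p*q/2 - q^2, p*q/4 + q^3 + q^2/2, p^2 + 3*p*q + 2*q^2, r}; counting standard monomials gives mu = 5. Corank 2; j^3 = -(p + q)*(p + 2*q)^2 has shape L^2 M (L != M), so D-series; mu = 5 gives D_5.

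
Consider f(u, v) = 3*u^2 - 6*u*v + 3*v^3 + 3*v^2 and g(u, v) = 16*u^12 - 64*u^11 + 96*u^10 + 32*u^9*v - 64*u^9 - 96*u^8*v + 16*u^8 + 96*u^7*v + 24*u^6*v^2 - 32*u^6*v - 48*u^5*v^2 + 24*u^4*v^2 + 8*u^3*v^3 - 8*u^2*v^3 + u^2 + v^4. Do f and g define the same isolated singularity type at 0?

No.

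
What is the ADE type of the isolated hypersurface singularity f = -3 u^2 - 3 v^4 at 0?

A3

The Hessian of f at 0 is [[-6, 0], [0, 0]] with rank 1, so corank 1. A Groebner basis of the Jacobian ideal J(f) in C{u,v} is {v^3, u}; counting standard monomials gives mu = 3. Corank 1: A-series; mu = 3 gives A_3.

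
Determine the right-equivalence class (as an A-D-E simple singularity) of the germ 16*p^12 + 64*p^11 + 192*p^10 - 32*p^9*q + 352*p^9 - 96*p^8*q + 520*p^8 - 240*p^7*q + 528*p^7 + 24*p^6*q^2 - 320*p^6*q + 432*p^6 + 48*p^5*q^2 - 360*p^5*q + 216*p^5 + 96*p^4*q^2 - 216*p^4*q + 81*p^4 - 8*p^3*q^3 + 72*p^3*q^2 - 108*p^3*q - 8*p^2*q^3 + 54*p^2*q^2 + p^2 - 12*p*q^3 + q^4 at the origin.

The Hessian of f at 0 has rank 1. Corank 1: A-series; mu = 3 gives A_3.

A_{3}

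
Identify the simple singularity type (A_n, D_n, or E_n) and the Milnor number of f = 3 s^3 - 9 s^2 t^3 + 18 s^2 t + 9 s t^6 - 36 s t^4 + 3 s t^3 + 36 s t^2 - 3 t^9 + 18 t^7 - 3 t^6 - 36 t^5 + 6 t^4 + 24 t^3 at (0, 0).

The Hessian of f at 0 has rank 0. Corank 2; j^3 = 3*(s + 2*t)^3 is a perfect cube, so E-series; the 4-jet and mu = 7 give E_7.

Type E_7, Milnor number mu = 7.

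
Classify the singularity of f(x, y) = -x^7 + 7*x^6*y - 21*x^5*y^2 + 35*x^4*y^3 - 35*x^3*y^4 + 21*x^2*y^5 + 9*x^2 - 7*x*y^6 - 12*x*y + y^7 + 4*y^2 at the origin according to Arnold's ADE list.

The Hessian of f at 0 is [[18, -12], [-12, 8]] with rank 1, so corank 1. A Groebner basis of the Jacobian ideal J(f) in C{x,y} is {y^6, x - 2*y/3}; counting standard monomials gives mu = 6. Corank 1: A-series; mu = 6 gives A_6.

A_{6}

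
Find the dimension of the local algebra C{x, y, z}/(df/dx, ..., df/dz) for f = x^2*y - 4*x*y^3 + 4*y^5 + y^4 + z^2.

5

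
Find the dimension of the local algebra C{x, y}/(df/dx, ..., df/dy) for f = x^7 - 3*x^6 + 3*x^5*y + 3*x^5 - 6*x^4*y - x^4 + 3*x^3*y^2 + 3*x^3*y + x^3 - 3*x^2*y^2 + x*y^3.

7

The Hessian of f at 0 is [[0, 0], [0, 0]] with rank 0, so corank 2. A Groebner basis of the Jacobian ideal J(f) in C{x,y} is {3*x^2 + y^4 + y^3, x^3, x^2*y - x^2 - y^3/3, -2*x^2 + x*y^2 - 2*y^3/3}; counting standard monomials gives mu = 7. Corank 2; j^3 = x^3 is a perfect cube, so E-series; the 4-jet and mu = 7 give E_7.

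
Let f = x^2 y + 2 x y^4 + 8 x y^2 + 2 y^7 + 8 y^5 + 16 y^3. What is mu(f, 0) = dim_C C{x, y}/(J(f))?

8

The Hessian of f at 0 is [[0, 0], [0, 0]] with rank 0, so corank 2. A Groebner basis of the Jacobian ideal J(f) in C{x,y} is {-x^2/6 + x*y^3 - 16*x*y/3 - 56*y^2/3, x*y + y^4 + 4*y^2, x^3 - 48*x*y^2 - 128*y^3, x^2*y + 8*x*y^2 + 16*y^3}; counting standard monomials gives mu = 8. Corank 2; j^3 = y*(x + 4*y)^2 has shape L^2 M (L != M), so D-series; mu = 8 gives D_8.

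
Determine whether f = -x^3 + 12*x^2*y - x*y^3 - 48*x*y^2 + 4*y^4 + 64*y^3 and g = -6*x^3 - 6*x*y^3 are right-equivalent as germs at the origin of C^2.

Yes.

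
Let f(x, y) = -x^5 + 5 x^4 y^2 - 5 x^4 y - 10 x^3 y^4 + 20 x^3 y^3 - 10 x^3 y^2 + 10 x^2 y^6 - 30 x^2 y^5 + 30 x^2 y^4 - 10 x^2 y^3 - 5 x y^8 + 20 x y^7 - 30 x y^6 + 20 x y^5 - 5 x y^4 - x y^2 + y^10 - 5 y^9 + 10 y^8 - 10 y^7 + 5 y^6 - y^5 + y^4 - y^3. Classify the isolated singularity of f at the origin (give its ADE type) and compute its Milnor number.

The Hessian of f at 0 has rank 0. Corank 2; j^3 = -y^2*(x + y) has shape L^2 M (L != M), so D-series; mu = 6 gives D_6.

Type D6, Milnor number mu = 6.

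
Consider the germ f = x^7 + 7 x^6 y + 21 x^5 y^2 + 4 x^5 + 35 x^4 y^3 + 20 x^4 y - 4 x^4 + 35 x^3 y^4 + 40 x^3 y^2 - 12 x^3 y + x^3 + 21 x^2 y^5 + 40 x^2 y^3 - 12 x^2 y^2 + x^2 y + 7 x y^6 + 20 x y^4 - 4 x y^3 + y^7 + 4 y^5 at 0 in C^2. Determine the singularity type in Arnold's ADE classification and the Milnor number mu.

The Hessian of f at 0 is [[0, 0], [0, 0]] with rank 0, so corank 2. A Groebner basis of the Jacobian ideal J(f) in C{x,y} is {-39*x^2/20 + x*y^3 - 107*x*y^2/10 + 73*x*y/20 - 73*y^3/10, 31*x^2/10 + 161*x*y^2/10 - 57*x*y/10 + y^4 + 57*y^3/5, x^3 + 8*x^2/5 + 48*x*y^2/5 - 16*x*y/5 + 32*y^3/5, x^2*y - 7*x^2/10 - 11*x*y^2/5 + 9*x*y/10 - 9*y^3/5}; counting standard monomials gives mu = 8. Corank 2; j^3 = x^2*(x + y) has shape L^2 M (L != M), so D-series; mu = 8 gives D_8.

Type D8, Milnor number mu = 8.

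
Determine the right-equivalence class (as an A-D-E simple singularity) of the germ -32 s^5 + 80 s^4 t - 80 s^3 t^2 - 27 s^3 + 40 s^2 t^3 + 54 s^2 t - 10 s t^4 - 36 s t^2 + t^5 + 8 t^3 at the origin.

The Hessian of f at 0 has rank 0. Corank 2; j^3 = -(3*s - 2*t)^3 is a perfect cube, so E-series; the 5-jet and mu = 8 give E_8.

E_8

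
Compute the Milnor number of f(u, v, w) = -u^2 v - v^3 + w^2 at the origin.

4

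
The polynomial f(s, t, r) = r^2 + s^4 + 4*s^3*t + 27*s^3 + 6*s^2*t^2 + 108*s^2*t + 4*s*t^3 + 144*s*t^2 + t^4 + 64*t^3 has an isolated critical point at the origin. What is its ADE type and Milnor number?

Type E_{6}, Milnor number mu = 6.

The Hessian of f at 0 has rank 1. Corank 2; j^3 = (3*s + 4*t)^3 is a perfect cube, so E-series; the 4-jet and mu = 6 give E_6.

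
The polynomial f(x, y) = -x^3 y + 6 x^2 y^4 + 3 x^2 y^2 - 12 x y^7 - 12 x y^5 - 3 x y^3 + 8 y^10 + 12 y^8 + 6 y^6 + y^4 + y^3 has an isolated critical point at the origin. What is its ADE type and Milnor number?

Type E7, Milnor number mu = 7.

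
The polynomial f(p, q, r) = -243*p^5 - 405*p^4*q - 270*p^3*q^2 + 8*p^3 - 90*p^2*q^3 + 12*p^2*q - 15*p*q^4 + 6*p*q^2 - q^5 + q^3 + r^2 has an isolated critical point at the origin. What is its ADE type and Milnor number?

The Hessian of f at 0 has rank 1. Corank 2; j^3 = (2*p + q)^3 is a perfect cube, so E-series; the 5-jet and mu = 8 give E_8.

Type E8, Milnor number mu = 8.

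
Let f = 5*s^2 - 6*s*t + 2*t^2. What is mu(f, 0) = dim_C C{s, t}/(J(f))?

1

The Hessian of f at 0 has rank 2. Corank 0: nondegenerate Morse point, so A_1.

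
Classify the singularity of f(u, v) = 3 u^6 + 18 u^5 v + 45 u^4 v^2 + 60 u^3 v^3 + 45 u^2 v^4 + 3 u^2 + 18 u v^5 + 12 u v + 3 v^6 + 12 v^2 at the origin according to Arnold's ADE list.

A5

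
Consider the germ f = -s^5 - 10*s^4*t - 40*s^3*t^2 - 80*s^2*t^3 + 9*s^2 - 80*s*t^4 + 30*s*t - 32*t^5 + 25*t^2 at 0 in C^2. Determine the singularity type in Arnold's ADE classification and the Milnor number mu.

Type A_4, Milnor number mu = 4.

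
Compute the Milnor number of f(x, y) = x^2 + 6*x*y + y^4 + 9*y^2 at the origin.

3

The Hessian of f at 0 is [[2, 6], [6, 18]] with rank 1, so corank 1. A Groebner basis of the Jacobian ideal J(f) in C{x,y} is {y^3, x + 3*y}; counting standard monomials gives mu = 3. Corank 1: A-series; mu = 3 gives A_3.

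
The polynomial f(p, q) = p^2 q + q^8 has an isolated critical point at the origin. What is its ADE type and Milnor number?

Type D9, Milnor number mu = 9.

The Hessian of f at 0 has rank 0. Corank 2; j^3 = p^2*q has shape L^2 M (L != M), so D-series; mu = 9 gives D_9.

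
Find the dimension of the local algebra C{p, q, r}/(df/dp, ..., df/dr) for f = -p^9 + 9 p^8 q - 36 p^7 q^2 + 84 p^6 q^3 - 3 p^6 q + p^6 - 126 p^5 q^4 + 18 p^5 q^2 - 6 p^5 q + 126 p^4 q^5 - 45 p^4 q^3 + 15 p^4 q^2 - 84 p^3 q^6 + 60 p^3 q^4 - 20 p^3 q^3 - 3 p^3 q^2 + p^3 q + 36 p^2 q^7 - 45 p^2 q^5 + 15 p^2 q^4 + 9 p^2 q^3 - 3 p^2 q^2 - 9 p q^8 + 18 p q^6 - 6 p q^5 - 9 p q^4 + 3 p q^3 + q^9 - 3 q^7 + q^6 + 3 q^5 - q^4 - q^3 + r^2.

7

The Hessian of f at 0 has rank 1. Corank 2; j^3 = -q^3 is a perfect cube, so E-series; the 4-jet and mu = 7 give E_7.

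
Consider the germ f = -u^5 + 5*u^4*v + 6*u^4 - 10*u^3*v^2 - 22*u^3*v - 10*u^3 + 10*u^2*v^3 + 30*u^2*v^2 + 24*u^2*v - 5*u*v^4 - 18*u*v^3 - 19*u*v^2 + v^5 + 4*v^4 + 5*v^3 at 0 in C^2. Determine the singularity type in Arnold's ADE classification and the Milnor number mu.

The Hessian of f at 0 has rank 0. Corank 2; j^3 = -(u - v)*(10*u^2 - 14*u*v + 5*v^2) splits into three distinct lines over C (the quadratic factor has nonzero discriminant), so D_4.

Type D_{4}, Milnor number mu = 4.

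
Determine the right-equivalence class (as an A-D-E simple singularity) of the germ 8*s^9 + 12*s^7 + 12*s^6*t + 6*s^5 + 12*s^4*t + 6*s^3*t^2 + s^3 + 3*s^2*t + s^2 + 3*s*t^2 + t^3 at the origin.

A_2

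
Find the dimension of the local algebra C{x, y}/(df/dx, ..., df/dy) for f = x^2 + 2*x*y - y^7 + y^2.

6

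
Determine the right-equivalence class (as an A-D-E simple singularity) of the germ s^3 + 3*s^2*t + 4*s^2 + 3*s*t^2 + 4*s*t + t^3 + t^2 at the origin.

A_{2}

The Hessian of f at 0 has rank 1. Corank 1: A-series; mu = 2 gives A_2.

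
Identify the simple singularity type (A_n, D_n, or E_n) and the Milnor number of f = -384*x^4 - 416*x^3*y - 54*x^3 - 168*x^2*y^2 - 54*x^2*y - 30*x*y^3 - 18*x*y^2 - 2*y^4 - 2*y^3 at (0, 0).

Type E7, Milnor number mu = 7.

The Hessian of f at 0 has rank 0. Corank 2; j^3 = -2*(3*x + y)^3 is a perfect cube, so E-series; the 4-jet and mu = 7 give E_7.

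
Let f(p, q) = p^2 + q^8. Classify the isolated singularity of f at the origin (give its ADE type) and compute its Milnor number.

Type A7, Milnor number mu = 7.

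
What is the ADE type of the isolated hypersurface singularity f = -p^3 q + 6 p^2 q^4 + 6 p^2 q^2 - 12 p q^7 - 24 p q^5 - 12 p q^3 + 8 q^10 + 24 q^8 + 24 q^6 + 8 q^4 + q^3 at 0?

The Hessian of f at 0 has rank 0. Corank 2; j^3 = q^3 is a perfect cube, so E-series; the 4-jet and mu = 7 give E_7.

E_{7}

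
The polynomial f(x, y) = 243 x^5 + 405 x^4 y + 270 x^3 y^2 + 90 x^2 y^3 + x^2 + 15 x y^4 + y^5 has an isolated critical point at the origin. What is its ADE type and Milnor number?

Type A_4, Milnor number mu = 4.

The Hessian of f at 0 is [[2, 0], [0, 0]] with rank 1, so corank 1. A Groebner basis of the Jacobian ideal J(f) in C{x,y} is {y^4, x}; counting standard monomials gives mu = 4. Corank 1: A-series; mu = 4 gives A_4.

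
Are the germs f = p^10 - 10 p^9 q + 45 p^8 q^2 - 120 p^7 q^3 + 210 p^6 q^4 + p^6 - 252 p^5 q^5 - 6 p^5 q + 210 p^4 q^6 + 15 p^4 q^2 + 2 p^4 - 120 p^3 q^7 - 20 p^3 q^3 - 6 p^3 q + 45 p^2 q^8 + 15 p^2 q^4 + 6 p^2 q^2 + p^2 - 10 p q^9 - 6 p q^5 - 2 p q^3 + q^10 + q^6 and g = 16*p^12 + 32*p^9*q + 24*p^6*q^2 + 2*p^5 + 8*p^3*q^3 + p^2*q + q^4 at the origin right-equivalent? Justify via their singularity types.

No.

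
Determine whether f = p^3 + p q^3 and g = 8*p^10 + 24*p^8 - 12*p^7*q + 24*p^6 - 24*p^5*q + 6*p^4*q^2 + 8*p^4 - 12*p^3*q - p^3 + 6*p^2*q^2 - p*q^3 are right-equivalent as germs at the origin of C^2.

Yes.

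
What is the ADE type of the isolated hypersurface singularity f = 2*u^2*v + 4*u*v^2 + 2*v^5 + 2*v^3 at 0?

The Hessian of f at 0 has rank 0. Corank 2; j^3 = 2*v*(u + v)^2 has shape L^2 M (L != M), so D-series; mu = 6 gives D_6.

D_6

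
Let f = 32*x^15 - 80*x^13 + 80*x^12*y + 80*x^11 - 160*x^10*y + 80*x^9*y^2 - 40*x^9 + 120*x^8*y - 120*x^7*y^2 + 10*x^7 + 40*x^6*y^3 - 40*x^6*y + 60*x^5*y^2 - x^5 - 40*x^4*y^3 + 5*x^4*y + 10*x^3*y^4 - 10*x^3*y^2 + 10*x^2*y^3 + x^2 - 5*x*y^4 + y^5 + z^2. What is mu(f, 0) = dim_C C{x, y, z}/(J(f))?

The Hessian of f at 0 is [[2, 0, 0], [0, 0, 0], [0, 0, 2]] with rank 2, so corank 1. A Groebner basis of the Jacobian ideal J(f) in C{x,y,z} is {y^4, x, z}; counting standard monomials gives mu = 4. Corank 1: A-series; mu = 4 gives A_4.

4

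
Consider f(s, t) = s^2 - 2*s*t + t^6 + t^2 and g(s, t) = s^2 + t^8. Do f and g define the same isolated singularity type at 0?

The Hessian of f at 0 has rank 1. Corank 1: A-series; mu = 5 gives A_5. The Hessian of g at 0 has rank 1. Corank 1: A-series; mu = 7 gives A_7. f is A_5 but g is A_7, hence not right-equivalent.

No.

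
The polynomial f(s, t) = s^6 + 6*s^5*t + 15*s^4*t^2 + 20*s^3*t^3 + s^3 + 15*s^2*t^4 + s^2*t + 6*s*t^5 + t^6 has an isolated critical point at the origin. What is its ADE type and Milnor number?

Type D_{7}, Milnor number mu = 7.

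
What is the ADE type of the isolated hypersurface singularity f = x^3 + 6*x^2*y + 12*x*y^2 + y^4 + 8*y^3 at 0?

E6

The Hessian of f at 0 has rank 0. Corank 2; j^3 = (x + 2*y)^3 is a perfect cube, so E-series; the 4-jet and mu = 6 give E_6.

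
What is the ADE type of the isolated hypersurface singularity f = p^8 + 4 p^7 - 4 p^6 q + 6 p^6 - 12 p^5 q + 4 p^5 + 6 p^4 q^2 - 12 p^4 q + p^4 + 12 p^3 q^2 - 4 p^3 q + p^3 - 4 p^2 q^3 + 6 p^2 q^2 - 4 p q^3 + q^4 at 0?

The Hessian of f at 0 has rank 0. Corank 2; j^3 = p^3 is a perfect cube, so E-series; the 4-jet and mu = 6 give E_6.

E6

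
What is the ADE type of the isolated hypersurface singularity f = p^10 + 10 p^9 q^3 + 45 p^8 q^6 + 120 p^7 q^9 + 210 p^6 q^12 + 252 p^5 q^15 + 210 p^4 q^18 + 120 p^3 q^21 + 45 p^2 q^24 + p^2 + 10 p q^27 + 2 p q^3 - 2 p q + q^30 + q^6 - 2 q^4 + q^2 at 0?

A9

The Hessian of f at 0 has rank 1. Corank 1: A-series; mu = 9 gives A_9.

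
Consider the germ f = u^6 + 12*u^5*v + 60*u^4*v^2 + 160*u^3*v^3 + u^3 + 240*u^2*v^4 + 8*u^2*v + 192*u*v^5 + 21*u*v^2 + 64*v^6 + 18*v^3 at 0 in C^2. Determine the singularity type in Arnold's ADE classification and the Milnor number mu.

Type D7, Milnor number mu = 7.

The Hessian of f at 0 is [[0, 0], [0, 0]] with rank 0, so corank 2. A Groebner basis of the Jacobian ideal J(f) in C{u,v} is {-u*v/6 + v^5 - v^2/2, u*v^2 + 3*v^3, u^2 + 5*u*v + 6*v^2}; counting standard monomials gives mu = 7. Corank 2; j^3 = (u + 2*v)*(u + 3*v)^2 has shape L^2 M (L != M), so D-series; mu = 7 gives D_7.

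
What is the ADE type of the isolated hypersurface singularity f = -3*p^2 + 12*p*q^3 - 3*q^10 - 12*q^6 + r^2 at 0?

The Hessian of f at 0 has rank 2. Corank 1: A-series; mu = 9 gives A_9.

A_{9}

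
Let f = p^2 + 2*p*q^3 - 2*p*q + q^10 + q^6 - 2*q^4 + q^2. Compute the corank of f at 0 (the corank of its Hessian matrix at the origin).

1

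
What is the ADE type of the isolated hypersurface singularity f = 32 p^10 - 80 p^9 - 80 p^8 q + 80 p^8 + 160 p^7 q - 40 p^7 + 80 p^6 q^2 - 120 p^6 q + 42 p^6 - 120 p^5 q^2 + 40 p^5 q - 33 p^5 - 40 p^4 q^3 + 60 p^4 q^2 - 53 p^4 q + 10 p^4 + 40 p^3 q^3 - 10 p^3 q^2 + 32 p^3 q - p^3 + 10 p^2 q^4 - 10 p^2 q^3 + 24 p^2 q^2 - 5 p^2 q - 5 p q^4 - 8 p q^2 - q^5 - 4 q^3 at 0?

The Hessian of f at 0 has rank 0. Corank 2; j^3 = -(p + q)*(p + 2*q)^2 has shape L^2 M (L != M), so D-series; mu = 6 gives D_6.

D_{6}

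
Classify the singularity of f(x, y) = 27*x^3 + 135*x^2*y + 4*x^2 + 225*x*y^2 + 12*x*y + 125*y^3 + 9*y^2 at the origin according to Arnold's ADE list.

A2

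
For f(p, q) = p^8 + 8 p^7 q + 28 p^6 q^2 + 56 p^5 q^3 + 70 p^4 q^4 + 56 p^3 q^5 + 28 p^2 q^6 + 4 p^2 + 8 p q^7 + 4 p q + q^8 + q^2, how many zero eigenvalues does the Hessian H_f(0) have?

The Hessian at 0 is [[8, 4], [4, 2]] of rank 1; hence corank 1.

1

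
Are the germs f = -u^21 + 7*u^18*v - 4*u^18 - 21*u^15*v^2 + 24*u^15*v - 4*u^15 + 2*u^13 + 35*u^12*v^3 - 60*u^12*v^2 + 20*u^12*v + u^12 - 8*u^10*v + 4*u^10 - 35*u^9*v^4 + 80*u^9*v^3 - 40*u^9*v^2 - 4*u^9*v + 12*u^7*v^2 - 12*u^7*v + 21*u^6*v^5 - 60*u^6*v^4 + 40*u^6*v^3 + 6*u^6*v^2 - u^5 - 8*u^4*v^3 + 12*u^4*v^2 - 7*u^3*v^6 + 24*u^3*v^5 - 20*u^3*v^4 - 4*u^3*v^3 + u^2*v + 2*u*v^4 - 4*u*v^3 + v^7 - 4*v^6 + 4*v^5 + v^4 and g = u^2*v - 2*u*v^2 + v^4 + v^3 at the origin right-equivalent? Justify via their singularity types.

The Hessian of f at 0 is [[0, 0], [0, 0]] with rank 0, so corank 2. A Groebner basis of the Jacobian ideal J(f) in C{u,v} is {u*v^2, -u*v/2 + v^3, u^2 + 2*u*v}; counting standard monomials gives mu = 5. Corank 2; j^3 = u^2*v has shape L^2 M (L != M), so D-series; mu = 5 gives D_5. The Hessian of g at 0 is [[0, 0], [0, 0]] with rank 0, so corank 2. A Groebner basis of the Jacobian ideal J(g) in C{u,v} is {u^3 + u^2/4 - v^2/4, u^2/4 + v^3 - v^2/4, u*v - v^2}; counting standard monomials gives mu = 5. Corank 2; j^3 = v*(u - v)^2 has shape L^2 M (L != M), so D-series; mu = 5 gives D_5. Both have type D_5, hence right-equivalent.

Yes.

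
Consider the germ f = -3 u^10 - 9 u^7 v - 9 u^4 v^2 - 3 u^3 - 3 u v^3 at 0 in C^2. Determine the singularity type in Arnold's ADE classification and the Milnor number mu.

Type E_7, Milnor number mu = 7.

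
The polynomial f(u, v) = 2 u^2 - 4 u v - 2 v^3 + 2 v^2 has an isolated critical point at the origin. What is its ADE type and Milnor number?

Type A_2, Milnor number mu = 2.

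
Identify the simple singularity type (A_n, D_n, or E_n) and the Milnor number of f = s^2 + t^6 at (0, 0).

The Hessian of f at 0 has rank 1. Corank 1: A-series; mu = 5 gives A_5.

Type A_5, Milnor number mu = 5.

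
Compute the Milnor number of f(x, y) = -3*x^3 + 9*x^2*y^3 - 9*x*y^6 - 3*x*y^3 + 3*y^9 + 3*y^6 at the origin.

7

The Hessian of f at 0 has rank 0. Corank 2; j^3 = -3*x^3 is a perfect cube, so E-series; the 4-jet and mu = 7 give E_7.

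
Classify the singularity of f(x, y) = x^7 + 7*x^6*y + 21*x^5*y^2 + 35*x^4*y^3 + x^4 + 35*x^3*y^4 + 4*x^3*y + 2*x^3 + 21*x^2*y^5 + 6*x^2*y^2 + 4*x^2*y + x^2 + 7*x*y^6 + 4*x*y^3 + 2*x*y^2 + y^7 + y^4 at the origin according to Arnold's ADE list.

A_6

The Hessian of f at 0 has rank 1. Corank 1: A-series; mu = 6 gives A_6.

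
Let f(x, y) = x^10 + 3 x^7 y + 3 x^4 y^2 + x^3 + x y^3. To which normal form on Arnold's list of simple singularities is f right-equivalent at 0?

The Hessian of f at 0 has rank 0. Corank 2; j^3 = x^3 is a perfect cube, so E-series; the 4-jet and mu = 7 give E_7.

E_7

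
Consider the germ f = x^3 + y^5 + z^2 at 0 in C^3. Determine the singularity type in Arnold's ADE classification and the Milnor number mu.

Type E8, Milnor number mu = 8.

The Hessian of f at 0 is [[0, 0, 0], [0, 0, 0], [0, 0, 2]] with rank 1, so corank 2. A Groebner basis of the Jacobian ideal J(f) in C{x,y,z} is {y^4, x^2, z}; counting standard monomials gives mu = 8. Corank 2; j^3 = x^3 is a perfect cube, so E-series; the 5-jet and mu = 8 give E_8.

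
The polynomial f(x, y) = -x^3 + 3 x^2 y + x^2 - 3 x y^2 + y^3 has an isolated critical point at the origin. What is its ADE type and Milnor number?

The Hessian of f at 0 is [[2, 0], [0, 0]] with rank 1, so corank 1. A Groebner basis of the Jacobian ideal J(f) in C{x,y} is {y^2, x}; counting standard monomials gives mu = 2. Corank 1: A-series; mu = 2 gives A_2.

Type A_2, Milnor number mu = 2.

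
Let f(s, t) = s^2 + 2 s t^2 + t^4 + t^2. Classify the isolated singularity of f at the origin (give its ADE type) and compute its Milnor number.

Type A_{1}, Milnor number mu = 1.

The Hessian of f at 0 is [[2, 0], [0, 2]] with rank 2, so corank 0. A Groebner basis of the Jacobian ideal J(f) in C{s,t} is {s, t}; counting standard monomials gives mu = 1. Corank 0: nondegenerate Morse point, so A_1.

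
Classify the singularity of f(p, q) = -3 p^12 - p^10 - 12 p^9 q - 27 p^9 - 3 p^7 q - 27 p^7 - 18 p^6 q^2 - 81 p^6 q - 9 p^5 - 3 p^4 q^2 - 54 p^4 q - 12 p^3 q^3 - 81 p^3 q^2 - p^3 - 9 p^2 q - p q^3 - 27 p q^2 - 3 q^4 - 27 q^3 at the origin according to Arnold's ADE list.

E_{7}

The Hessian of f at 0 is [[0, 0], [0, 0]] with rank 0, so corank 2. A Groebner basis of the Jacobian ideal J(f) in C{p,q} is {p^3 + 9*p^2*q + 162*p^2 + 972*p*q + 1458*q^2, -9*p^2 + p*q^2 - 54*p*q - 81*q^2, 3*p^2 + 18*p*q + q^3 + 27*q^2}; counting standard monomials gives mu = 7. Corank 2; j^3 = -(p + 3*q)^3 is a perfect cube, so E-series; the 4-jet and mu = 7 give E_7.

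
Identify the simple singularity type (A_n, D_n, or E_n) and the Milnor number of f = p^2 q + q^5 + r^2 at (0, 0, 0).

Type D6, Milnor number mu = 6.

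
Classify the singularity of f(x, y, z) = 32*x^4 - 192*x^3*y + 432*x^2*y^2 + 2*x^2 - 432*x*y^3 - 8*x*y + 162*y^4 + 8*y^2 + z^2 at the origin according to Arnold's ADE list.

A_3

The Hessian of f at 0 is [[4, -8, 0], [-8, 16, 0], [0, 0, 2]] with rank 2, so corank 1. A Groebner basis of the Jacobian ideal J(f) in C{x,y,z} is {y^3, x - 2*y, z}; counting standard monomials gives mu = 3. Corank 1: A-series; mu = 3 gives A_3.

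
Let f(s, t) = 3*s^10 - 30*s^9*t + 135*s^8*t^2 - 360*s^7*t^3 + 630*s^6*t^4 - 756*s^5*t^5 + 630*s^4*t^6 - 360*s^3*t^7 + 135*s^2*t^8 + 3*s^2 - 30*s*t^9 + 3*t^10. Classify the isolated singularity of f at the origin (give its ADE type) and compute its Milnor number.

The Hessian of f at 0 has rank 1. Corank 1: A-series; mu = 9 gives A_9.

Type A_{9}, Milnor number mu = 9.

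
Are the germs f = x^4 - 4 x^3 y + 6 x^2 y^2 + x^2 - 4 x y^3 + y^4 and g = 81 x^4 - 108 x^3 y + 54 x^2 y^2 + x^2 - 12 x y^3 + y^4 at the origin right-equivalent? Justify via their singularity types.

Yes.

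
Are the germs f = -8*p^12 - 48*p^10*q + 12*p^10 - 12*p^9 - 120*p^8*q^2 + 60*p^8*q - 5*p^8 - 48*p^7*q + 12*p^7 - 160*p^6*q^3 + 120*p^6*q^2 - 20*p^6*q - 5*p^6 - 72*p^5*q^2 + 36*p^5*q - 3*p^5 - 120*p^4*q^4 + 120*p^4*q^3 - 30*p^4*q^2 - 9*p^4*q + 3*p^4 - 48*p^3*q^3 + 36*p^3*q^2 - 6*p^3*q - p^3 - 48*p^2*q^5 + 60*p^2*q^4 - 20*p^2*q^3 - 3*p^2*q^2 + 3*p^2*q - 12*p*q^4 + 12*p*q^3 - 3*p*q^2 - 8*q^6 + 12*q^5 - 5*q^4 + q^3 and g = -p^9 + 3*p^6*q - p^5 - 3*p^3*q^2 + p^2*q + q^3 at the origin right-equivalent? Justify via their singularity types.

No.

The Hessian of f at 0 is [[0, 0], [0, 0]] with rank 0, so corank 2. A Groebner basis of the Jacobian ideal J(f) in C{p,q} is {p^3 + 3*p^2/2 - 3*p*q + 3*q^2/2, p^2*q + p^2 - 2*p*q + q^2, p^2/2 + p*q^2 - p*q + q^2/2, q^3}; counting standard monomials gives mu = 6. Corank 2; j^3 = -(p - q)^3 is a perfect cube, so E-series; the 4-jet and mu = 6 give E_6. The Hessian of g at 0 is [[0, 0], [0, 0]] with rank 0, so corank 2. A Groebner basis of the Jacobian ideal J(g) in C{p,q} is {q^3, p^2 + 3*q^2, p*q}; counting standard monomials gives mu = 4. Corank 2; j^3 = q*(p^2 + q^2) splits into three distinct lines over C (the quadratic factor has nonzero discriminant), so D_4. f is E_6 but g is D_4, hence not right-equivalent.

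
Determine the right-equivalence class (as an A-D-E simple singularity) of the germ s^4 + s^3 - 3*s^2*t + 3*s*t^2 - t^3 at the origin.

The Hessian of f at 0 has rank 0. Corank 2; j^3 = (s - t)^3 is a perfect cube, so E-series; the 4-jet and mu = 6 give E_6.

E6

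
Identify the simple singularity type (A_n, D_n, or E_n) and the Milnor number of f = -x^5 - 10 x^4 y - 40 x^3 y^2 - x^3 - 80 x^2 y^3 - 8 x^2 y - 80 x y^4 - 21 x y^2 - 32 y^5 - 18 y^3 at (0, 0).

Type D_{6}, Milnor number mu = 6.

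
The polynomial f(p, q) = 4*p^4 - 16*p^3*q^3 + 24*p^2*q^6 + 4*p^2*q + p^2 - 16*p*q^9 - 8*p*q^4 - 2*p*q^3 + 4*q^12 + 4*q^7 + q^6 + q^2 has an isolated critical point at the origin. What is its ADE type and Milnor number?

The Hessian of f at 0 is [[2, 0], [0, 2]] with rank 2, so corank 0. A Groebner basis of the Jacobian ideal J(f) in C{p,q} is {p, q}; counting standard monomials gives mu = 1. Corank 0: nondegenerate Morse point, so A_1.

Type A_1, Milnor number mu = 1.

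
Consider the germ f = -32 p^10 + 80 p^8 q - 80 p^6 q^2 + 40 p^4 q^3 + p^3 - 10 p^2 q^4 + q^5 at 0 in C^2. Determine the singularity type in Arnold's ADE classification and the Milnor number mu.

Type E_{8}, Milnor number mu = 8.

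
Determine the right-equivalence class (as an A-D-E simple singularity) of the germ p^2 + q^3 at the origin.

The Hessian of f at 0 is [[2, 0], [0, 0]] with rank 1, so corank 1. A Groebner basis of the Jacobian ideal J(f) in C{p,q} is {q^2, p}; counting standard monomials gives mu = 2. Corank 1: A-series; mu = 2 gives A_2.

A2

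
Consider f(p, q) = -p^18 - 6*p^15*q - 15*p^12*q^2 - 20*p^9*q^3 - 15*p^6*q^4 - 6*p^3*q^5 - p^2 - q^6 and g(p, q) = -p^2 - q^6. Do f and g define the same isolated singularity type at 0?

The Hessian of f at 0 has rank 1. Corank 1: A-series; mu = 5 gives A_5. The Hessian of g at 0 has rank 1. Corank 1: A-series; mu = 5 gives A_5. Both have type A_5, hence right-equivalent.

Yes.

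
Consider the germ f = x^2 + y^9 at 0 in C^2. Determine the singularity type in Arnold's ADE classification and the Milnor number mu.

Type A8, Milnor number mu = 8.

The Hessian of f at 0 is [[2, 0], [0, 0]] with rank 1, so corank 1. A Groebner basis of the Jacobian ideal J(f) in C{x,y} is {y^8, x}; counting standard monomials gives mu = 8. Corank 1: A-series; mu = 8 gives A_8.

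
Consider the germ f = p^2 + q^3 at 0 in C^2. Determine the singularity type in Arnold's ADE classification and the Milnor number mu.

Type A2, Milnor number mu = 2.

The Hessian of f at 0 has rank 1. Corank 1: A-series; mu = 2 gives A_2.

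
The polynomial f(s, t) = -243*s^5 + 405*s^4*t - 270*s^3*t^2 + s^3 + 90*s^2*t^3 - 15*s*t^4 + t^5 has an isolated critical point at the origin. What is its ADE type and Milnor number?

Type E_{8}, Milnor number mu = 8.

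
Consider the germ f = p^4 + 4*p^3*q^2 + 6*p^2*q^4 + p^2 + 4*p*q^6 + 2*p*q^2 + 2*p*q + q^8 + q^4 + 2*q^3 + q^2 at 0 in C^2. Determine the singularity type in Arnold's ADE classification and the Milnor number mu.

The Hessian of f at 0 has rank 1. Corank 1: A-series; mu = 3 gives A_3.

Type A_{3}, Milnor number mu = 3.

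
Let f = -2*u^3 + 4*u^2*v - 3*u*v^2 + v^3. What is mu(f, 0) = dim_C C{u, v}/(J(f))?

4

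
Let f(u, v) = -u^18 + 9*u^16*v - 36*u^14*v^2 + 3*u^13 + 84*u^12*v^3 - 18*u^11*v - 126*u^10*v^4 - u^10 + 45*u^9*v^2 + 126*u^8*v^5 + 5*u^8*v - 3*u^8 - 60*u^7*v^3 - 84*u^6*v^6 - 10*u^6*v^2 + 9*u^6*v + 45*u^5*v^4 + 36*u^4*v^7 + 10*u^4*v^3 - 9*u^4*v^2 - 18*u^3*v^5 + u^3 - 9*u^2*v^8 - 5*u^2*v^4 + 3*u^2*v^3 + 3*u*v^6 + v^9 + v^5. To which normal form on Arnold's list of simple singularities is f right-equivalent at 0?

E8

The Hessian of f at 0 is [[0, 0], [0, 0]] with rank 0, so corank 2. A Groebner basis of the Jacobian ideal J(f) in C{u,v} is {u^2/2 + u*v^3, v^4, u^3, u^2*v}; counting standard monomials gives mu = 8. Corank 2; j^3 = u^3 is a perfect cube, so E-series; the 5-jet and mu = 8 give E_8.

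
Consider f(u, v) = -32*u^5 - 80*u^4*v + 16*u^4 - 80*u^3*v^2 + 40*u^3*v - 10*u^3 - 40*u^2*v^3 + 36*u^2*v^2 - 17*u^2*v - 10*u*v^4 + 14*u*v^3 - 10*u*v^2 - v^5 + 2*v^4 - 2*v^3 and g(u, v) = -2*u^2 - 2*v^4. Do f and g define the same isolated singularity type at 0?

The Hessian of f at 0 is [[0, 0], [0, 0]] with rank 0, so corank 2. A Groebner basis of the Jacobian ideal J(f) in C{u,v} is {v^3, u^2 - 2*v^2/11, u*v + 5*v^2/11}; counting standard monomials gives mu = 4. Corank 2; j^3 = -(2*u + v)*(5*u^2 + 6*u*v + 2*v^2) splits into three distinct lines over C (the quadratic factor has nonzero discriminant), so D_4. The Hessian of g at 0 is [[-4, 0], [0, 0]] with rank 1, so corank 1. A Groebner basis of the Jacobian ideal J(g) in C{u,v} is {v^3, u}; counting standard monomials gives mu = 3. Corank 1: A-series; mu = 3 gives A_3. f is D_4 but g is A_3, hence not right-equivalent.

No.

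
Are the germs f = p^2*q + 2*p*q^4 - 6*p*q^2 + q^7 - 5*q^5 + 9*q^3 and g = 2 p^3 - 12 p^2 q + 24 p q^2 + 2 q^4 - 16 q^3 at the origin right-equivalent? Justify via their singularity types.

No.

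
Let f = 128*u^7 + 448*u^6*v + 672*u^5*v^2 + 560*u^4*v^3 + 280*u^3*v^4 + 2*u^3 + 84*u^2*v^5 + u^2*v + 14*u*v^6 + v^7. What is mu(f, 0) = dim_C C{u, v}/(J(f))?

8

The Hessian of f at 0 has rank 0. Corank 2; j^3 = u^2*(2*u + v) has shape L^2 M (L != M), so D-series; mu = 8 gives D_8.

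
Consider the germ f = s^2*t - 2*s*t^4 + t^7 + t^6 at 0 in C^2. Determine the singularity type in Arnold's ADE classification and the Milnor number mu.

Type D_{7}, Milnor number mu = 7.

The Hessian of f at 0 has rank 0. Corank 2; j^3 = s^2*t has shape L^2 M (L != M), so D-series; mu = 7 gives D_7.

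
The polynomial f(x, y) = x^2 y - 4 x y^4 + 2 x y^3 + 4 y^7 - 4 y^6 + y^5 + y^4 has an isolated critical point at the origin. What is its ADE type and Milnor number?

The Hessian of f at 0 is [[0, 0], [0, 0]] with rank 0, so corank 2. A Groebner basis of the Jacobian ideal J(f) in C{x,y} is {x*y^2, x*y + y^3, x^2 - 4*x*y}; counting standard monomials gives mu = 5. Corank 2; j^3 = x^2*y has shape L^2 M (L != M), so D-series; mu = 5 gives D_5.

Type D5, Milnor number mu = 5.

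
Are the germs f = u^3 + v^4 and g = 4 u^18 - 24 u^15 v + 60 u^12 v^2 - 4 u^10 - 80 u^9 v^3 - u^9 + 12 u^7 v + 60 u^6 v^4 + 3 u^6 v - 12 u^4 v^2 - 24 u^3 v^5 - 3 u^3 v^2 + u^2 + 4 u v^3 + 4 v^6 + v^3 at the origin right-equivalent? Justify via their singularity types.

The Hessian of f at 0 has rank 0. Corank 2; j^3 = u^3 is a perfect cube, so E-series; the 4-jet and mu = 6 give E_6. The Hessian of g at 0 has rank 1. Corank 1: A-series; mu = 2 gives A_2. f is E_6 but g is A_2, hence not right-equivalent.

No.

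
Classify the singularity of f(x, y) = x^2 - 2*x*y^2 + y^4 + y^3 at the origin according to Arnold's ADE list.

The Hessian of f at 0 is [[2, 0], [0, 0]] with rank 1, so corank 1. A Groebner basis of the Jacobian ideal J(f) in C{x,y} is {y^2, x}; counting standard monomials gives mu = 2. Corank 1: A-series; mu = 2 gives A_2.

A2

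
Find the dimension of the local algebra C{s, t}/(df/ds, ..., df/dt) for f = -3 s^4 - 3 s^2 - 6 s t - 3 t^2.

3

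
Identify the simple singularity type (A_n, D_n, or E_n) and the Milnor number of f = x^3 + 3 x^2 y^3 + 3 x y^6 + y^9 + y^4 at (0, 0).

The Hessian of f at 0 is [[0, 0], [0, 0]] with rank 0, so corank 2. A Groebner basis of the Jacobian ideal J(f) in C{x,y} is {y^3, x^2}; counting standard monomials gives mu = 6. Corank 2; j^3 = x^3 is a perfect cube, so E-series; the 4-jet and mu = 6 give E_6.

Type E6, Milnor number mu = 6.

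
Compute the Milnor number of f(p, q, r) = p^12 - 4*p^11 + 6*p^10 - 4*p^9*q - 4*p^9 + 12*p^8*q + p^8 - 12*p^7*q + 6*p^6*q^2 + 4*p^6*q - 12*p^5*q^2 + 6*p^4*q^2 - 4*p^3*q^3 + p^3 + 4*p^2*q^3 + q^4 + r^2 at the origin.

6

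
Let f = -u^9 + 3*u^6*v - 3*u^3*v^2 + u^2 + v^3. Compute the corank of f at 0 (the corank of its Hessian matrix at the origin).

1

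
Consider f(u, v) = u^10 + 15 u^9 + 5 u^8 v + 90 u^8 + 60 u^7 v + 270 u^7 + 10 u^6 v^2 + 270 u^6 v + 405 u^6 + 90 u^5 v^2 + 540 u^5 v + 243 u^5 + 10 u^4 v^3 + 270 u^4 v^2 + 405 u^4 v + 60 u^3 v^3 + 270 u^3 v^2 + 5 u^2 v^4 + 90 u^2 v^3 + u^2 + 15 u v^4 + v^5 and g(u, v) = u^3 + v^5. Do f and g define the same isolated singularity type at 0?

The Hessian of f at 0 has rank 1. Corank 1: A-series; mu = 4 gives A_4. The Hessian of g at 0 has rank 0. Corank 2; j^3 = u^3 is a perfect cube, so E-series; the 5-jet and mu = 8 give E_8. f is A_4 but g is E_8, hence not right-equivalent.

No.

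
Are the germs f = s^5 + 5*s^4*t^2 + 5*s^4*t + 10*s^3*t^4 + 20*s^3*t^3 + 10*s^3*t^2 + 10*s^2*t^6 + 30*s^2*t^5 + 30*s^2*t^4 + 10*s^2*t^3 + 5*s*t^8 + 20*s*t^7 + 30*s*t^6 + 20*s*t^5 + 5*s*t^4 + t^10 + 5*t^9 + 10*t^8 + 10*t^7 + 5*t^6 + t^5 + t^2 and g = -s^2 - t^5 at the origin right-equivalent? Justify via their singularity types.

Yes.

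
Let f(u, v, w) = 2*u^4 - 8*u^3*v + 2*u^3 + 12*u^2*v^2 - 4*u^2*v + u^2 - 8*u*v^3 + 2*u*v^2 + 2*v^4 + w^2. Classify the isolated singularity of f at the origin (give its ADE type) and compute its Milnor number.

The Hessian of f at 0 has rank 2. Corank 1: A-series; mu = 3 gives A_3.

Type A_{3}, Milnor number mu = 3.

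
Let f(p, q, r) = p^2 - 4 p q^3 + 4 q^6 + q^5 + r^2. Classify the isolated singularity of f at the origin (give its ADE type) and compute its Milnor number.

Type A_4, Milnor number mu = 4.

The Hessian of f at 0 has rank 2. Corank 1: A-series; mu = 4 gives A_4.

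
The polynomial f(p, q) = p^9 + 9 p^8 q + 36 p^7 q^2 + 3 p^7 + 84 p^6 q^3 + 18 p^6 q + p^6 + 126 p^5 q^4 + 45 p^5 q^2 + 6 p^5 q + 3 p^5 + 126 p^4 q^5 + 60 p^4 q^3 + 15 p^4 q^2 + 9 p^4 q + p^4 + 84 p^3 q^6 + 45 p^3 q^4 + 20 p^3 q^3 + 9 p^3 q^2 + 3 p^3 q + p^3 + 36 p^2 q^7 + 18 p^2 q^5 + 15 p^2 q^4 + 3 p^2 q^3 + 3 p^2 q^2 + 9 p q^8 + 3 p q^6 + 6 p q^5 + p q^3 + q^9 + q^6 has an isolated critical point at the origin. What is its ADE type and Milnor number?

Type E_7, Milnor number mu = 7.

The Hessian of f at 0 is [[0, 0], [0, 0]] with rank 0, so corank 2. A Groebner basis of the Jacobian ideal J(f) in C{p,q} is {3*p^2 + q^4 + q^3, p^3, p^2*q - p^2 - q^3/3, 2*p^2 + p*q^2 + 2*q^3/3}; counting standard monomials gives mu = 7. Corank 2; j^3 = p^3 is a perfect cube, so E-series; the 4-jet and mu = 7 give E_7.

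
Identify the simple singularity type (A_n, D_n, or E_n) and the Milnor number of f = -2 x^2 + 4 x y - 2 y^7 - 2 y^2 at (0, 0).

Type A_{6}, Milnor number mu = 6.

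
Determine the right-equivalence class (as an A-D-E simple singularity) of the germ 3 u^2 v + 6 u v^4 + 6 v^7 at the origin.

The Hessian of f at 0 is [[0, 0], [0, 0]] with rank 0, so corank 2. A Groebner basis of the Jacobian ideal J(f) in C{u,v} is {-u^2/6 + u*v^3, u*v + v^4, u^3, u^2*v}; counting standard monomials gives mu = 8. Corank 2; j^3 = 3*u^2*v has shape L^2 M (L != M), so D-series; mu = 8 gives D_8.

D8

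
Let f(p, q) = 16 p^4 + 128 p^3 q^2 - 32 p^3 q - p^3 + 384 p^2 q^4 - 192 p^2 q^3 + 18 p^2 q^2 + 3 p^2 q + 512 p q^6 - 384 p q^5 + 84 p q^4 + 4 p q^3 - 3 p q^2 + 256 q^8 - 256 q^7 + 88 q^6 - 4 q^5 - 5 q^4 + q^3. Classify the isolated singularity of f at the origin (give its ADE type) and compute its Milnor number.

Type E_6, Milnor number mu = 6.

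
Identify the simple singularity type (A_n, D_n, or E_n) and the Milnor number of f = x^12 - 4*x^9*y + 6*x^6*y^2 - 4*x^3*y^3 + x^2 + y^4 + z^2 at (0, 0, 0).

Type A3, Milnor number mu = 3.

The Hessian of f at 0 has rank 2. Corank 1: A-series; mu = 3 gives A_3.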